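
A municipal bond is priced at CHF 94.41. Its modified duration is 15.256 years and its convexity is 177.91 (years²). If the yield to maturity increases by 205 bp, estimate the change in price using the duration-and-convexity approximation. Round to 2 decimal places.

-CHF 26.00

Duration effect: -D_mod·Δy = -15.256 × (+0.0205) = -0.312748
Convexity effect: ½·C·(Δy)² = 0.5 × 177.91 × (0.0205)² = +0.03738333875
ΔP/P ≈ -0.312748 + 0.03738333875 = -0.27536466125
ΔP ≈ 94.41 × (-0.27536466125) = -25.9971776686125.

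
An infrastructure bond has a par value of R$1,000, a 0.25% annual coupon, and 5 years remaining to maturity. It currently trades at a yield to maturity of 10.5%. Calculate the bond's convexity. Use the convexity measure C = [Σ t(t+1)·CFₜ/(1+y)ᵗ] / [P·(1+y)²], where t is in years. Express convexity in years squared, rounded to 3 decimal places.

24.353

With y = 0.105:
  t   CF        PV=CF/(1+0.105)^t    t·PV        t(t+1)·PV
  1         2.50         2.2624         2.2624           4.5249
  2         2.50         2.0475         4.0949          12.2848
  3         2.50         1.8529         5.5587          22.2349
  4         2.50         1.6768         6.7073          33.5367
  5     1,002.50       608.5174     3,042.5869      18,255.5216
  Σ                    616.3570     3,061.2104      18,328.1028
P = 616.3570.
Convexity = Σ t(t+1)·PV / [P·(1+y)²] = 18,328.1028 / (616.3570 × 1.221025) = 24.35346.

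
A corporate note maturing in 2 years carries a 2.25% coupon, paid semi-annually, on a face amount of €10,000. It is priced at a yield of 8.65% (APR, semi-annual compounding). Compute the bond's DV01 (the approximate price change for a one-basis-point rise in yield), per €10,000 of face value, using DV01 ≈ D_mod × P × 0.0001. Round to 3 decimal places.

€1.666

Periodic yield y = 0.04325.
  t   CF        PV=CF/(1+0.04325)^t    t·PV
  1       112.50       107.8361       107.8361
  2       112.50       103.3655       206.7311
  3       112.50        99.0803       297.2409
  4    10,112.50     8,536.9937    34,147.9748
  Σ                  8,847.2756    34,759.7829
P = 8,847.2756; D_Mac = 3.92887 half-year periods = 1.96443 yrs; D_mod = 1.88299 yrs.
DV01 ≈ 1.88299 × 8,847.2756 × 0.0001 = 1.665937.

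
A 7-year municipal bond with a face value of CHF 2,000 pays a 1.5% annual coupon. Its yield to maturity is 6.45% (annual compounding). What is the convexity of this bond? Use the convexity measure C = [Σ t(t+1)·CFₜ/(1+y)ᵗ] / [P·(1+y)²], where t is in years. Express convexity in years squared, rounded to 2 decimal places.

46.00

With y = 0.0645:
  t   CF        PV=CF/(1+0.0645)^t    t·PV        t(t+1)·PV
  1        30.00        28.1822        28.1822          56.3645
  2        30.00        26.4746        52.9493         158.8478
  3        30.00        24.8705        74.6115         298.4458
  4        30.00        23.3635        93.4541         467.2707
  5        30.00        21.9479       109.7395         658.4369
  6        30.00        20.6180       123.7082         865.9574
  7     2,030.00     1,310.6188     9,174.3313      73,394.6501
  Σ                  1,456.0756     9,656.9761      75,899.9733
P = 1,456.0756.
Convexity = Σ t(t+1)·PV / [P·(1+y)²] = 75,899.9733 / (1,456.0756 × 1.133160) = 46.00090.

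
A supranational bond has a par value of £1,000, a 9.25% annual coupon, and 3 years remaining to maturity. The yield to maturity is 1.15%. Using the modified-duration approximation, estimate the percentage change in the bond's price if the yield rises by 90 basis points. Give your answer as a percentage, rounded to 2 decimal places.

Periodic yield y = 0.0115. Modified duration first:
  t   CF        PV=CF/(1+0.0115)^t    t·PV
  1        92.50        91.4483        91.4483
  2        92.50        90.4086       180.8173
  3     1,092.50     1,055.6593     3,166.9779
  Σ                  1,237.5163     3,439.2436
P = 1,237.5163; D_Mac = 2.77915 yrs; D_mod = 2.77915/(1+0.0115) = 2.74755 yrs.
ΔP/P ≈ -D_mod · Δy = -2.74755 × (+0.009) = -0.024728 = -2.4728%.

-2.47%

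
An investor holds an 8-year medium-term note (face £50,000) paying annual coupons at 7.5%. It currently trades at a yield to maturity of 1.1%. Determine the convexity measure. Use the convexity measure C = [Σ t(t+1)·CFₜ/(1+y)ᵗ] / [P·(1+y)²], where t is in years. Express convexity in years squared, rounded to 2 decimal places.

With y = 0.011:
  t   CF        PV=CF/(1+0.011)^t    t·PV        t(t+1)·PV
  1     3,750.00     3,709.1988     3,709.1988       7,418.3976
  2     3,750.00     3,668.8416     7,337.6831      22,013.0493
  3     3,750.00     3,628.9234    10,886.7702      43,547.0808
  4     3,750.00     3,589.4396    14,357.7583      71,788.7913
  5     3,750.00     3,550.3853    17,751.9266     106,511.5597
  6     3,750.00     3,511.7560    21,070.5361     147,493.7524
  7     3,750.00     3,473.5470    24,314.8289     194,518.6315
  8    53,750.00    49,245.8030   393,966.4244   3,545,697.8195
  Σ                 74,377.8947   493,395.1264   4,138,989.0822
P = 74,377.8947.
Convexity = Σ t(t+1)·PV / [P·(1+y)²] = 4,138,989.0822 / (74,377.8947 × 1.022121) = 54.44376.

54.44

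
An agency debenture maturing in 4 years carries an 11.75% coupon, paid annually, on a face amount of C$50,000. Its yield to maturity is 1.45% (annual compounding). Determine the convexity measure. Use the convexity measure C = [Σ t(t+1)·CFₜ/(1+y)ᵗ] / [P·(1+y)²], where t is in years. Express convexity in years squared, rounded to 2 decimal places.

With y = 0.0145:
  t   CF        PV=CF/(1+0.0145)^t    t·PV        t(t+1)·PV
  1     5,875.00     5,791.0301     5,791.0301      11,582.0601
  2     5,875.00     5,708.2603    11,416.5206      34,249.5617
  3     5,875.00     5,626.6735    16,880.0206      67,520.0823
  4    55,875.00    52,748.4048   210,993.6193   1,054,968.0967
  Σ                 69,874.3687   245,081.1906   1,168,319.8008
P = 69,874.3687.
Convexity = Σ t(t+1)·PV / [P·(1+y)²] = 1,168,319.8008 / (69,874.3687 × 1.029210) = 16.24575.

16.25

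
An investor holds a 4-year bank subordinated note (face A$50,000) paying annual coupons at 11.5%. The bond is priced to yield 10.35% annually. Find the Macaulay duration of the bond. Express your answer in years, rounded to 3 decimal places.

Periodic yield y = 0.1035. Discount each cash flow and weight by its year:
  t   CF        PV=CF/(1+0.1035)^t    t·PV
  1     5,750.00     5,210.6932     5,210.6932
  2     5,750.00     4,721.9694     9,443.9388
  3     5,750.00     4,279.0842    12,837.2526
  4    55,750.00    37,597.2017   150,388.8066
  Σ                 51,808.9485   177,880.6913
Price P = Σ PV = 51,808.9485.
Macaulay duration = Σ(t·PV) / P = 177,880.6913 / 51,808.9485 = 3.43340 years.

3.433 years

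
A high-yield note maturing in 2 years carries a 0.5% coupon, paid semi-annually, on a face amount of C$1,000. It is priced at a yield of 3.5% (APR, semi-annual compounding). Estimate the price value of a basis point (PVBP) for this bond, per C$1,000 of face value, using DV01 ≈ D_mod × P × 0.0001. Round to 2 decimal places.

Periodic yield y = 0.0175.
  t   CF        PV=CF/(1+0.0175)^t    t·PV
  1         2.50         2.4570         2.4570
  2         2.50         2.4147         4.8295
  3         2.50         2.3732         7.1196
  4     1,002.50       935.2909     3,741.1636
  Σ                    942.5359     3,755.5697
P = 942.5359; D_Mac = 3.98454 half-year periods = 1.99227 yrs; D_mod = 1.95800 yrs.
DV01 ≈ 1.95800 × 942.5359 × 0.0001 = 0.184549.

C$0.18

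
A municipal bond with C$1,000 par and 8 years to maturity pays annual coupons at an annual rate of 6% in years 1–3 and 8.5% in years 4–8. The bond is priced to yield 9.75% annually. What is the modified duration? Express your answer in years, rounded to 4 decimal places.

5.7768 years

Periodic yield y = 0.0975. First find Macaulay duration:
  t   CF        PV=CF/(1+0.0975)^t    t·PV
  1        60.00        54.6697        54.6697
  2        60.00        49.8129        99.6259
  3        60.00        45.3876       136.1629
  4        85.00        58.5869       234.3478
  5        85.00        53.3822       266.9109
  6        85.00        48.6398       291.8388
  7        85.00        44.3187       310.2311
  8     1,085.00       515.4583     4,123.6661
  Σ                    870.2562     5,517.4531
P = 870.2562; Macaulay duration = 5,517.4531 / 870.2562 = 6.34003 years.
Modified duration = D_Mac / (1 + y) = 6.34003 / 1.0975 = 5.77680 years.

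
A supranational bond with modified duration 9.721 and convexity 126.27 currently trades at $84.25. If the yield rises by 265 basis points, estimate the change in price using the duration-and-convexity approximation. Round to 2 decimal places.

Duration effect: -D_mod·Δy = -9.721 × (+0.0265) = -0.2576065
Convexity effect: ½·C·(Δy)² = 0.5 × 126.27 × (0.0265)² = +0.04433655375
ΔP/P ≈ -0.2576065 + 0.04433655375 = -0.21326994625
ΔP ≈ 84.25 × (-0.21326994625) = -17.9679929715625.

-$17.97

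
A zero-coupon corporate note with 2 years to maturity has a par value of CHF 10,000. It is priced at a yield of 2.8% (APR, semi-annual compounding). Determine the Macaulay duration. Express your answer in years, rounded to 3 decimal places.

2.000 years

A zero-coupon bond has a single cash flow at maturity, so its Macaulay duration equals its maturity: 2 years.
(Equivalently: 4 semi-annual periods ÷ 2 = 2 years.)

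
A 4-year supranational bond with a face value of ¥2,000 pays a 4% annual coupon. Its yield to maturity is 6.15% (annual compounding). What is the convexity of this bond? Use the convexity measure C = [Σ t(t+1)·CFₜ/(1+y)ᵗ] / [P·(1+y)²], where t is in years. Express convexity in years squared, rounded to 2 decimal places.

16.37

With y = 0.0615:
  t   CF        PV=CF/(1+0.0615)^t    t·PV        t(t+1)·PV
  1        80.00        75.3650        75.3650         150.7301
  2        80.00        70.9986       141.9973         425.9918
  3        80.00        66.8852       200.6556         802.6223
  4     2,080.00     1,638.2619     6,553.0477      32,765.2387
  Σ                  1,851.5108     6,971.0656      34,144.5830
P = 1,851.5108.
Convexity = Σ t(t+1)·PV / [P·(1+y)²] = 34,144.5830 / (1,851.5108 × 1.126782) = 16.36649.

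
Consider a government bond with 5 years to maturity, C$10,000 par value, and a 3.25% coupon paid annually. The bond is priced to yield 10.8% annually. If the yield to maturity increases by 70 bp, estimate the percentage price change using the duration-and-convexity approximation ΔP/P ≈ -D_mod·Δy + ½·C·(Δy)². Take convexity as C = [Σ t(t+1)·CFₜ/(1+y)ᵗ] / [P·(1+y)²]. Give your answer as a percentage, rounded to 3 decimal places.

-2.871%

With y = 0.108:
  t   CF        PV=CF/(1+0.108)^t    t·PV        t(t+1)·PV
  1       325.00       293.3213       293.3213         586.6426
  2       325.00       264.7304       529.4608       1,588.3825
  3       325.00       238.9264       716.7791       2,867.1164
  4       325.00       215.6375       862.5501       4,312.7503
  5    10,325.00     6,182.8863    30,914.4314     185,486.5882
  Σ                  7,195.5019    33,316.5427     194,841.4801
P = 7,195.5019; D_Mac = 4.63019 yrs; D_mod = 4.17887 yrs; C = 22.05671.
Duration effect: -4.17887 × (+0.007) = -0.029252
Convexity effect: 0.5 × 22.05671 × (0.007)² = +0.0005404
ΔP/P ≈ -0.029252 + 0.0005404 = -0.028712 = -2.8712%.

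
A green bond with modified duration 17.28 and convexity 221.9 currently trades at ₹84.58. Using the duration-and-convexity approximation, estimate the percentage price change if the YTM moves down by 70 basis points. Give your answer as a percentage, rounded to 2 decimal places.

Duration effect: -D_mod·Δy = -17.28 × (-0.007) = +0.120960
Convexity effect: ½·C·(Δy)² = 0.5 × 221.9 × (-0.007)² = +0.00543655
ΔP/P ≈ +0.120960 + 0.00543655 = +0.12639655
= +12.639655%.

+12.64%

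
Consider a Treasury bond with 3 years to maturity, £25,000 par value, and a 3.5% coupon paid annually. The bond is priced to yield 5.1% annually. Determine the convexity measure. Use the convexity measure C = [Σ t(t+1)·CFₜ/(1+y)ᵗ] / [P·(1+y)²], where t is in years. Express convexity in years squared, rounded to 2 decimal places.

10.37

With y = 0.051:
  t   CF        PV=CF/(1+0.051)^t    t·PV        t(t+1)·PV
  1       875.00       832.5404       832.5404       1,665.0809
  2       875.00       792.1412     1,584.2825       4,752.8474
  3    25,875.00    22,288.0570    66,864.1711     267,456.6844
  Σ                 23,912.7387    69,280.9940     273,874.6127
P = 23,912.7387.
Convexity = Σ t(t+1)·PV / [P·(1+y)²] = 273,874.6127 / (23,912.7387 × 1.104601) = 10.36853.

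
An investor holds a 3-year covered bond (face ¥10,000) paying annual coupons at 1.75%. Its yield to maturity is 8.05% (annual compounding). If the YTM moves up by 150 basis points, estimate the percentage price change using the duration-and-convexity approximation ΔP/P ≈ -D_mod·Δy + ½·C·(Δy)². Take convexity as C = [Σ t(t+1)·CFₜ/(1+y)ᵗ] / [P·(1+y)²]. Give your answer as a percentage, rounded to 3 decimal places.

With y = 0.0805:
  t   CF        PV=CF/(1+0.0805)^t    t·PV        t(t+1)·PV
  1       175.00       161.9621       161.9621         323.9241
  2       175.00       149.8955       299.7909         899.3728
  3    10,175.00     8,066.0350    24,198.1051      96,792.4205
  Σ                  8,377.8926    24,659.8581      98,015.7174
P = 8,377.8926; D_Mac = 2.94344 yrs; D_mod = 2.72415 yrs; C = 10.02101.
Duration effect: -2.72415 × (+0.015) = -0.040862
Convexity effect: 0.5 × 10.02101 × (0.015)² = +0.0011274
ΔP/P ≈ -0.040862 + 0.0011274 = -0.039735 = -3.9735%.

-3.973%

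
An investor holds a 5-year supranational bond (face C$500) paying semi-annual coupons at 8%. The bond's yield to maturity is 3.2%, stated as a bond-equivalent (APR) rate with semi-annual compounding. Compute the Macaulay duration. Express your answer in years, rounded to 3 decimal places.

4.304 years

Periodic yield y = 0.016. Discount each cash flow and weight by its period:
  t   CF        PV=CF/(1+0.016)^t    t·PV
  1        20.00        19.6850        19.6850
  2        20.00        19.3750        38.7501
  3        20.00        19.0699        57.2098
  4        20.00        18.7696        75.0784
  5        20.00        18.4740        92.3701
  6        20.00        18.1831       109.0986
  7        20.00        17.8967       125.2772
  8        20.00        17.6149       140.9192
  9        20.00        17.3375       156.0376
  10      520.00       443.6763     4,436.7633
  Σ                    610.0822     5,251.1893
Price P = Σ PV = 610.0822.
Macaulay duration = Σ(t·PV) / P = 5,251.1893 / 610.0822 = 8.60735 half-year periods.
In years: 8.60735 / 2 = 4.30367 years.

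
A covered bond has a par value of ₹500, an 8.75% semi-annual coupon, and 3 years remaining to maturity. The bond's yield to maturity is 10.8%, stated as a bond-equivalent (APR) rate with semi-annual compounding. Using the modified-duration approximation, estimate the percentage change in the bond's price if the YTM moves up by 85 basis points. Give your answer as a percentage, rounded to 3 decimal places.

-2.172%

Periodic yield y = 0.054. Modified duration first:
  t   CF        PV=CF/(1+0.054)^t    t·PV
  1       21.875        20.7543        20.7543
  2       21.875        19.6910        39.3819
  3       21.875        18.6821        56.0464
  4       21.875        17.7250        70.8999
  5       21.875        16.8169        84.0843
  6      521.875       380.6474     2,283.8842
  Σ                    474.3166     2,555.0510
P = 474.3166; D_Mac = 5.38681 half-year periods = 2.69340 yrs; D_mod = 2.69340/(1+0.054) = 2.55541 yrs.
ΔP/P ≈ -D_mod · Δy = -2.55541 × (+0.0085) = -0.021721 = -2.1721%.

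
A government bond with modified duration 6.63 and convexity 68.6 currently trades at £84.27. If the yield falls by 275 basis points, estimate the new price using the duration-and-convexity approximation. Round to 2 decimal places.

Duration effect: -D_mod·Δy = -6.63 × (-0.0275) = +0.182325
Convexity effect: ½·C·(Δy)² = 0.5 × 68.6 × (-0.0275)² = +0.025939375
ΔP/P ≈ +0.182325 + 0.025939375 = +0.208264375
New price ≈ 84.27 × (1 + 0.208264375) = 101.82043888125.

£101.82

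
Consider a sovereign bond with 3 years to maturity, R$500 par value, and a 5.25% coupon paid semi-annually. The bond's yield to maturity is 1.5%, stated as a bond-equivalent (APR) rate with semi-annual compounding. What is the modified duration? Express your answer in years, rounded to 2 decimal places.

Periodic yield y = 0.0075. First find Macaulay duration:
  t   CF        PV=CF/(1+0.0075)^t    t·PV
  1       13.125        13.0273        13.0273
  2       13.125        12.9303        25.8606
  3       13.125        12.8341        38.5022
  4       13.125        12.7385        50.9541
  5       13.125        12.6437        63.2185
  6      513.125       490.6286     2,943.7715
  Σ                    554.8025     3,135.3342
P = 554.8025; Macaulay duration = 3,135.3342 / 554.8025 = 5.65126 half-year periods = 2.82563 years.
Modified duration = D_Mac / (1 + y) = 2.82563 / 1.0075 = 2.80460 years.

2.80 years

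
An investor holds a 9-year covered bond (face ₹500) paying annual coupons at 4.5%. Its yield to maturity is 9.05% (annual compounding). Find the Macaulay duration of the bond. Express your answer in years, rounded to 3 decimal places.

Periodic yield y = 0.0905. Discount each cash flow and weight by its year:
  t   CF        PV=CF/(1+0.0905)^t    t·PV
  1        22.50        20.6327        20.6327
  2        22.50        18.9204        37.8409
  3        22.50        17.3502        52.0507
  4        22.50        15.9104        63.6414
  5        22.50        14.5900        72.9498
  6        22.50        13.3791        80.2749
  7        22.50        12.2688        85.8817
  8        22.50        11.2506        90.0051
  9       522.50       239.5826     2,156.2434
  Σ                    363.8849     2,659.5207
Price P = Σ PV = 363.8849.
Macaulay duration = Σ(t·PV) / P = 2,659.5207 / 363.8849 = 7.30869 years.

7.309 years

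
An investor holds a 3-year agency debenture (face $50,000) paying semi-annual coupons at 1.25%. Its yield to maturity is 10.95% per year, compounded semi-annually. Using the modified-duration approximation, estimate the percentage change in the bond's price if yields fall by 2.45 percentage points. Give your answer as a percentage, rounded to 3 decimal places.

Periodic yield y = 0.05475. Modified duration first:
  t   CF        PV=CF/(1+0.05475)^t    t·PV
  1       312.50       296.2787       296.2787
  2       312.50       280.8995       561.7990
  3       312.50       266.3186       798.9557
  4       312.50       252.4945     1,009.9779
  5       312.50       239.3880     1,196.9399
  6    50,312.50    36,540.8540   219,245.1242
  Σ                 37,876.2333   223,109.0754
P = 37,876.2333; D_Mac = 5.89048 half-year periods = 2.94524 yrs; D_mod = 2.94524/(1+0.05475) = 2.79236 yrs.
ΔP/P ≈ -D_mod · Δy = -2.79236 × (-0.0245) = +0.068413 = +6.8413%.

+6.841%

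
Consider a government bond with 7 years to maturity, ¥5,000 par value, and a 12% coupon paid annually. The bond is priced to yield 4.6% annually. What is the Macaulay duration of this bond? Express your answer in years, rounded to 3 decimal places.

5.438 years

Periodic yield y = 0.046. Discount each cash flow and weight by its year:
  t   CF        PV=CF/(1+0.046)^t    t·PV
  1       600.00       573.6138       573.6138
  2       600.00       548.3879     1,096.7758
  3       600.00       524.2714     1,572.8143
  4       600.00       501.2155     2,004.8621
  5       600.00       479.1735     2,395.8677
  6       600.00       458.1009     2,748.6054
  7     5,600.00     4,087.5797    28,613.0580
  Σ                  7,172.3428    39,005.5971
Price P = Σ PV = 7,172.3428.
Macaulay duration = Σ(t·PV) / P = 39,005.5971 / 7,172.3428 = 5.43833 years.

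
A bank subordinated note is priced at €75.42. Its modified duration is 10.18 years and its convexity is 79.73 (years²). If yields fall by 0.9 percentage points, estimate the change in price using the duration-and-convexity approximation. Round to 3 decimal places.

Duration effect: -D_mod·Δy = -10.18 × (-0.009) = +0.091620
Convexity effect: ½·C·(Δy)² = 0.5 × 79.73 × (-0.009)² = +0.003229065
ΔP/P ≈ +0.091620 + 0.003229065 = +0.094849065
ΔP ≈ 75.42 × (+0.094849065) = +7.1535164823.

+€7.154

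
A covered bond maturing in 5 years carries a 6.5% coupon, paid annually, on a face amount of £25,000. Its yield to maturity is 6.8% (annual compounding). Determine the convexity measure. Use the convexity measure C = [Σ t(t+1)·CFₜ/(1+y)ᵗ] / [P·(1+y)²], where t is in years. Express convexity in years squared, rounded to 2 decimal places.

22.28

With y = 0.068:
  t   CF        PV=CF/(1+0.068)^t    t·PV        t(t+1)·PV
  1     1,625.00     1,521.5356     1,521.5356       3,043.0712
  2     1,625.00     1,424.6588     2,849.3176       8,547.9527
  3     1,625.00     1,333.9502     4,001.8505      16,007.4021
  4     1,625.00     1,249.0170     4,996.0681      24,980.3403
  5    26,625.00    19,161.6698    95,808.3492     574,850.0953
  Σ                 24,690.8314   109,177.1209     627,428.8615
P = 24,690.8314.
Convexity = Σ t(t+1)·PV / [P·(1+y)²] = 627,428.8615 / (24,690.8314 × 1.140624) = 22.27852.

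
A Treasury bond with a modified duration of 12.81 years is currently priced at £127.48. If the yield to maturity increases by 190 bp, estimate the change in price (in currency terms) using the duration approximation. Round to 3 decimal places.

Duration approximation: ΔP/P ≈ -D_mod · Δy = -12.81 × (+0.019) = -0.243390.
ΔP ≈ 127.48 × (-0.243390) = -31.0273572.

-£31.027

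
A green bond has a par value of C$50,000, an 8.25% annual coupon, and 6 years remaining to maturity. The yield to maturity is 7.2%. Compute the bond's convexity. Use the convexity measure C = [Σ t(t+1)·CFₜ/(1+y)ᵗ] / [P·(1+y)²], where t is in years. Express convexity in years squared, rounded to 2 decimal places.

28.47

With y = 0.072:
  t   CF        PV=CF/(1+0.072)^t    t·PV        t(t+1)·PV
  1     4,125.00     3,847.9478     3,847.9478       7,695.8955
  2     4,125.00     3,589.5035     7,179.0070      21,537.0211
  3     4,125.00     3,348.4175    10,045.2524      40,181.0094
  4     4,125.00     3,123.5237    12,494.0950      62,470.4749
  5     4,125.00     2,913.7348    14,568.6742      87,412.0450
  6    54,125.00    35,663.9299   213,983.5793   1,497,885.0548
  Σ                 52,487.0572   262,118.5555   1,717,181.5007
P = 52,487.0572.
Convexity = Σ t(t+1)·PV / [P·(1+y)²] = 1,717,181.5007 / (52,487.0572 × 1.149184) = 28.46914.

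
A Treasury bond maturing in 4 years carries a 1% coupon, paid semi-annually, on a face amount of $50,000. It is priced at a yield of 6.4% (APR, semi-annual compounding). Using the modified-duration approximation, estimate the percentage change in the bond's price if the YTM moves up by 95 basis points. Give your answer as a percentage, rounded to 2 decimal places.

-3.61%

Periodic yield y = 0.032. Modified duration first:
  t   CF        PV=CF/(1+0.032)^t    t·PV
  1       250.00       242.2481       242.2481
  2       250.00       234.7365       469.4730
  3       250.00       227.4578       682.3735
  4       250.00       220.4049       881.6195
  5       250.00       213.5706     1,067.8531
  6       250.00       206.9483     1,241.6897
  7       250.00       200.5313     1,403.7190
  8    50,250.00    39,056.9646   312,455.7166
  Σ                 40,602.8620   318,444.6925
P = 40,602.8620; D_Mac = 7.84291 half-year periods = 3.92146 yrs; D_mod = 3.92146/(1+0.032) = 3.79986 yrs.
ΔP/P ≈ -D_mod · Δy = -3.79986 × (+0.0095) = -0.036099 = -3.6099%.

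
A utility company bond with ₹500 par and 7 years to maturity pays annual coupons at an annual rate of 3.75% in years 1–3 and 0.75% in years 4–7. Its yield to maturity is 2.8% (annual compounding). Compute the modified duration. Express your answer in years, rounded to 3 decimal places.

6.226 years

Periodic yield y = 0.028. First find Macaulay duration:
  t   CF        PV=CF/(1+0.028)^t    t·PV
  1        18.75        18.2393        18.2393
  2        18.75        17.7425        35.4850
  3        18.75        17.2593        51.7778
  4         3.75         3.3578        13.4313
  5         3.75         3.2664        16.3319
  6         3.75         3.1774        19.0644
  7       503.75       415.2057     2,906.4396
  Σ                    478.2483     3,060.7692
P = 478.2483; Macaulay duration = 3,060.7692 / 478.2483 = 6.39996 years.
Modified duration = D_Mac / (1 + y) = 6.39996 / 1.028 = 6.22564 years.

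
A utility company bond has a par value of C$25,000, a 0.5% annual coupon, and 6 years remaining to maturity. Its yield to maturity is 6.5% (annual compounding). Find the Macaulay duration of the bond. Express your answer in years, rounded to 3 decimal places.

5.908 years

Periodic yield y = 0.065. Discount each cash flow and weight by its year:
  t   CF        PV=CF/(1+0.065)^t    t·PV
  1       125.00       117.3709       117.3709
  2       125.00       110.2074       220.4148
  3       125.00       103.4811       310.4434
  4       125.00        97.1654       388.6615
  5       125.00        91.2351       456.1755
  6    25,125.00    17,219.0197   103,314.1184
  Σ                 17,738.4797   104,807.1846
Price P = Σ PV = 17,738.4797.
Macaulay duration = Σ(t·PV) / P = 104,807.1846 / 17,738.4797 = 5.90846 years.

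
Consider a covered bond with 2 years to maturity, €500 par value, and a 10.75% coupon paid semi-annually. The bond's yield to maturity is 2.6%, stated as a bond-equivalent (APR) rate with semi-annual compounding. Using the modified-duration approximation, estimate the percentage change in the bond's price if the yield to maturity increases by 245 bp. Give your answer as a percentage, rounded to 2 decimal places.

-4.51%

Periodic yield y = 0.013. Modified duration first:
  t   CF        PV=CF/(1+0.013)^t    t·PV
  1       26.875        26.5301        26.5301
  2       26.875        26.1896        52.3793
  3       26.875        25.8535        77.5606
  4      526.875       500.3453     2,001.3811
  Σ                    578.9186     2,157.8512
P = 578.9186; D_Mac = 3.72738 half-year periods = 1.86369 yrs; D_mod = 1.86369/(1+0.013) = 1.83977 yrs.
ΔP/P ≈ -D_mod · Δy = -1.83977 × (+0.0245) = -0.045074 = -4.5074%.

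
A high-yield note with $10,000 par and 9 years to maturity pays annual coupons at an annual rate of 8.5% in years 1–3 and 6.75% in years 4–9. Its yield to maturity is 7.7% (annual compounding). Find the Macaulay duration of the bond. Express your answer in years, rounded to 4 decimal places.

Periodic yield y = 0.077. Discount each cash flow and weight by its year:
  t   CF        PV=CF/(1+0.077)^t    t·PV
  1       850.00       789.2293       789.2293
  2       850.00       732.8035     1,465.6069
  3       850.00       680.4118     2,041.2353
  4       675.00       501.6964     2,006.7855
  5       675.00       465.8276     2,329.1382
  6       675.00       432.5233     2,595.1401
  7       675.00       401.6001     2,811.2009
  8       675.00       372.8878     2,983.1022
  9    10,675.00     5,475.5349    49,279.8144
  Σ                  9,852.5148    66,301.2529
Price P = Σ PV = 9,852.5148.
Macaulay duration = Σ(t·PV) / P = 66,301.2529 / 9,852.5148 = 6.72937 years.

6.7294 years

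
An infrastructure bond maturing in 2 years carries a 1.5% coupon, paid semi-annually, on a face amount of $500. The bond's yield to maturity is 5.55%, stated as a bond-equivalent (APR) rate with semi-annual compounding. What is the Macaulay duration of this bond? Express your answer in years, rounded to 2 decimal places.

1.98 years

Periodic yield y = 0.02775. Discount each cash flow and weight by its period:
  t   CF        PV=CF/(1+0.02775)^t    t·PV
  1         3.75         3.6487         3.6487
  2         3.75         3.5502         7.1005
  3         3.75         3.4544        10.3631
  4       503.75       451.5077     1,806.0306
  Σ                    462.1610     1,827.1429
Price P = Σ PV = 462.1610.
Macaulay duration = Σ(t·PV) / P = 1,827.1429 / 462.1610 = 3.95348 half-year periods.
In years: 3.95348 / 2 = 1.97674 years.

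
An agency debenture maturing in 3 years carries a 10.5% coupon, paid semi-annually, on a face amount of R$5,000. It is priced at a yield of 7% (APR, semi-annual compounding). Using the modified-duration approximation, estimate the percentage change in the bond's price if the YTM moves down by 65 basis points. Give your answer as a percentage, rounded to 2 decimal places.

+1.68%

Periodic yield y = 0.035. Modified duration first:
  t   CF        PV=CF/(1+0.035)^t    t·PV
  1       262.50       253.6232       253.6232
  2       262.50       245.0466       490.0931
  3       262.50       236.7600       710.2799
  4       262.50       228.7536       915.0143
  5       262.50       221.0180     1,105.0898
  6     5,262.50     4,281.0471    25,686.2828
  Σ                  5,466.2484    29,160.3832
P = 5,466.2484; D_Mac = 5.33462 half-year periods = 2.66731 yrs; D_mod = 2.66731/(1+0.035) = 2.57711 yrs.
ΔP/P ≈ -D_mod · Δy = -2.57711 × (-0.0065) = +0.016751 = +1.6751%.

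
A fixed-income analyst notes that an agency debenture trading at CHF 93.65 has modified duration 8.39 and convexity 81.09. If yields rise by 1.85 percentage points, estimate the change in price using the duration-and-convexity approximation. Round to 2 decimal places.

-CHF 13.24

Duration effect: -D_mod·Δy = -8.39 × (+0.0185) = -0.155215
Convexity effect: ½·C·(Δy)² = 0.5 × 81.09 × (0.0185)² = +0.01387652625
ΔP/P ≈ -0.155215 + 0.01387652625 = -0.14133847375
ΔP ≈ 93.65 × (-0.14133847375) = -13.2363480666875.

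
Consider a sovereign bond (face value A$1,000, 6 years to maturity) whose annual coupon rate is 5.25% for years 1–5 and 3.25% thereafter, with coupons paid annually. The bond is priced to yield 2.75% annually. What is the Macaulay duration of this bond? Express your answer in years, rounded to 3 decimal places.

Periodic yield y = 0.0275. Discount each cash flow and weight by its year:
  t   CF        PV=CF/(1+0.0275)^t    t·PV
  1        52.50        51.0949        51.0949
  2        52.50        49.7274        99.4548
  3        52.50        48.3965       145.1895
  4        52.50        47.1012       188.4048
  5        52.50        45.8406       229.2029
  6     1,032.50       877.4029     5,264.4175
  Σ                  1,119.5635     5,977.7644
Price P = Σ PV = 1,119.5635.
Macaulay duration = Σ(t·PV) / P = 5,977.7644 / 1,119.5635 = 5.33937 years.

5.339 years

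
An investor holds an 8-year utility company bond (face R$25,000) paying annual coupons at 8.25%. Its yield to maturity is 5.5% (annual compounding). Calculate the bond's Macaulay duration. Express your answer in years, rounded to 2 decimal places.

Periodic yield y = 0.055. Discount each cash flow and weight by its year:
  t   CF        PV=CF/(1+0.055)^t    t·PV
  1     2,062.50     1,954.9763     1,954.9763
  2     2,062.50     1,853.0581     3,706.1162
  3     2,062.50     1,756.4532     5,269.3595
  4     2,062.50     1,664.8845     6,659.5381
  5     2,062.50     1,578.0896     7,890.4480
  6     2,062.50     1,495.8195     8,974.9172
  7     2,062.50     1,417.8384     9,924.8689
  8    27,062.50    17,633.8944   141,071.1555
  Σ                 29,355.0141   185,451.3798
Price P = Σ PV = 29,355.0141.
Macaulay duration = Σ(t·PV) / P = 185,451.3798 / 29,355.0141 = 6.31754 years.

6.32 years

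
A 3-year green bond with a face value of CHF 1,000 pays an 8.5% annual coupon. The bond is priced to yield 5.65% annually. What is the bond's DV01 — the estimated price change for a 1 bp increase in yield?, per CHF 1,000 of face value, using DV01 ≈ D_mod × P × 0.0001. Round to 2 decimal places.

CHF 0.28

Periodic yield y = 0.0565.
  t   CF        PV=CF/(1+0.0565)^t    t·PV
  1        85.00        80.4543        80.4543
  2        85.00        76.1518       152.3035
  3     1,085.00       920.0708     2,760.2123
  Σ                  1,076.6769     2,992.9702
P = 1,076.6769; D_Mac = 2.77982 yrs; D_mod = 2.63116 yrs.
DV01 ≈ 2.63116 × 1,076.6769 × 0.0001 = 0.283291.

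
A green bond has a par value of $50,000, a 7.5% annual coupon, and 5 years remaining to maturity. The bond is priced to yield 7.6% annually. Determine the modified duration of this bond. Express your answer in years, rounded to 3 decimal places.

4.041 years

Periodic yield y = 0.076. First find Macaulay duration:
  t   CF        PV=CF/(1+0.076)^t    t·PV
  1     3,750.00     3,485.1301     3,485.1301
  2     3,750.00     3,238.9685     6,477.9370
  3     3,750.00     3,010.1938     9,030.5813
  4     3,750.00     2,797.5779    11,190.3114
  5    53,750.00    37,266.3717   186,331.8587
  Σ                 49,798.2420   216,515.8186
P = 49,798.2420; Macaulay duration = 216,515.8186 / 49,798.2420 = 4.34786 years.
Modified duration = D_Mac / (1 + y) = 4.34786 / 1.076 = 4.04076 years.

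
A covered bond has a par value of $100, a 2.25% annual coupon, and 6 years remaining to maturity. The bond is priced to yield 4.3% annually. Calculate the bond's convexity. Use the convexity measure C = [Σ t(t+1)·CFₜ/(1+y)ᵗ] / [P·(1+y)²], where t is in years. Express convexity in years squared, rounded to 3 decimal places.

With y = 0.043:
  t   CF        PV=CF/(1+0.043)^t    t·PV        t(t+1)·PV
  1         2.25         2.1572         2.1572           4.3145
  2         2.25         2.0683         4.1366          12.4098
  3         2.25         1.9830         5.9491          23.7964
  4         2.25         1.9013         7.6051          38.0255
  5         2.25         1.8229         9.1145          54.6868
  6       102.25        79.4250       476.5503       3,335.8519
  Σ                     89.3578       505.5128       3,469.0848
P = 89.3578.
Convexity = Σ t(t+1)·PV / [P·(1+y)²] = 3,469.0848 / (89.3578 × 1.087849) = 35.68732.

35.687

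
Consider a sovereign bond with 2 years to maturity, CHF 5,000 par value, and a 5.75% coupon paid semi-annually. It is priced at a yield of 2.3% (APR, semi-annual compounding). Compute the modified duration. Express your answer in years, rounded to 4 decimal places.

Periodic yield y = 0.0115. First find Macaulay duration:
  t   CF        PV=CF/(1+0.0115)^t    t·PV
  1       143.75       142.1157       142.1157
  2       143.75       140.4999       280.9998
  3       143.75       138.9025       416.7076
  4     5,143.75     4,913.7867    19,655.1470
  Σ                  5,335.3049    20,494.9701
P = 5,335.3049; Macaulay duration = 20,494.9701 / 5,335.3049 = 3.84139 half-year periods = 1.92069 years.
Modified duration = D_Mac / (1 + y) = 1.92069 / 1.0115 = 1.89886 years.

1.8989 years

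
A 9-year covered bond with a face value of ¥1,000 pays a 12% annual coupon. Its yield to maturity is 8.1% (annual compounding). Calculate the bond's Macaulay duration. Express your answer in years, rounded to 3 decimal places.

Periodic yield y = 0.081. Discount each cash flow and weight by its year:
  t   CF        PV=CF/(1+0.081)^t    t·PV
  1       120.00       111.0083       111.0083
  2       120.00       102.6904       205.3808
  3       120.00        94.9957       284.9872
  4       120.00        87.8777       351.5106
  5       120.00        81.2929       406.4646
  6       120.00        75.2016       451.2096
  7       120.00        69.5667       486.9669
  8       120.00        64.3540       514.8322
  9     1,120.00       555.6314     5,000.6826
  Σ                  1,242.6188     7,813.0429
Price P = Σ PV = 1,242.6188.
Macaulay duration = Σ(t·PV) / P = 7,813.0429 / 1,242.6188 = 6.28756 years.

6.288 years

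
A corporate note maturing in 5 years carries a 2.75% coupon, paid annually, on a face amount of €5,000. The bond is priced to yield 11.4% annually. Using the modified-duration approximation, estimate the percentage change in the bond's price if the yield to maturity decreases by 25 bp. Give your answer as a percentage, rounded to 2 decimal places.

+1.05%

Periodic yield y = 0.114. Modified duration first:
  t   CF        PV=CF/(1+0.114)^t    t·PV
  1       137.50       123.4291       123.4291
  2       137.50       110.7981       221.5962
  3       137.50        99.4597       298.3791
  4       137.50        89.2816       357.1264
  5     5,137.50     2,994.5108    14,972.5539
  Σ                  3,417.4793    15,973.0846
P = 3,417.4793; D_Mac = 4.67394 yrs; D_mod = 4.67394/(1+0.114) = 4.19564 yrs.
ΔP/P ≈ -D_mod · Δy = -4.19564 × (-0.0025) = +0.010489 = +1.0489%.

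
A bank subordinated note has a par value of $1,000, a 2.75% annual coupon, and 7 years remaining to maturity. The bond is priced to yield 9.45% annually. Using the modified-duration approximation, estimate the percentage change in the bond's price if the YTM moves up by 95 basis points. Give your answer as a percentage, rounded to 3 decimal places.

-5.481%

Periodic yield y = 0.0945. Modified duration first:
  t   CF        PV=CF/(1+0.0945)^t    t·PV
  1        27.50        25.1256        25.1256
  2        27.50        22.9563        45.9125
  3        27.50        20.9742        62.9226
  4        27.50        19.1633        76.6531
  5        27.50        17.5087        87.5435
  6        27.50        15.9970        95.9819
  7     1,027.50       546.0991     3,822.6938
  Σ                    667.8242     4,216.8330
P = 667.8242; D_Mac = 6.31429 yrs; D_mod = 6.31429/(1+0.0945) = 5.76911 yrs.
ΔP/P ≈ -D_mod · Δy = -5.76911 × (+0.0095) = -0.054807 = -5.4807%.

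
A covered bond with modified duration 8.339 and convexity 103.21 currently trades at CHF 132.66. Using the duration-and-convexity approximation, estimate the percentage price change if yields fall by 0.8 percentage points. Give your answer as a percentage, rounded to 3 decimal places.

+7.001%

Duration effect: -D_mod·Δy = -8.339 × (-0.008) = +0.066712
Convexity effect: ½·C·(Δy)² = 0.5 × 103.21 × (-0.008)² = +0.00330272
ΔP/P ≈ +0.066712 + 0.00330272 = +0.07001472
= +7.001472%.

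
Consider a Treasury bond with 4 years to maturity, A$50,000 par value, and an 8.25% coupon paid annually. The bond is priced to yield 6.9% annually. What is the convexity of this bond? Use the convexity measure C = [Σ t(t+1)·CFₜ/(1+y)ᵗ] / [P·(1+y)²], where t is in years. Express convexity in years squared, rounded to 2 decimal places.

With y = 0.069:
  t   CF        PV=CF/(1+0.069)^t    t·PV        t(t+1)·PV
  1     4,125.00     3,858.7465     3,858.7465       7,717.4930
  2     4,125.00     3,609.6787     7,219.3573      21,658.0720
  3     4,125.00     3,376.6872    10,130.0617      40,520.2469
  4    54,125.00    41,446.4262   165,785.7048     828,928.5239
  Σ                 52,291.5386   186,993.8703     898,824.3358
P = 52,291.5386.
Convexity = Σ t(t+1)·PV / [P·(1+y)²] = 898,824.3358 / (52,291.5386 × 1.142761) = 15.04139.

15.04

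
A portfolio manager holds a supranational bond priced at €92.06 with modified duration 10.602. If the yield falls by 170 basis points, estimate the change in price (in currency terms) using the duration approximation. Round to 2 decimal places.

+€16.59

Duration approximation: ΔP/P ≈ -D_mod · Δy = -10.602 × (-0.017) = +0.180234.
ΔP ≈ 92.06 × (+0.180234) = +16.59234204.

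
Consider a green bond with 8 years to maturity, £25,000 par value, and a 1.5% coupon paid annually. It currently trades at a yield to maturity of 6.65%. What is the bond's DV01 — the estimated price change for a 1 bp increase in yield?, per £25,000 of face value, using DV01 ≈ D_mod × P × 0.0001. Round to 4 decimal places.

£12.0904

Periodic yield y = 0.0665.
  t   CF        PV=CF/(1+0.0665)^t    t·PV
  1       375.00       351.6174       351.6174
  2       375.00       329.6929       659.3857
  3       375.00       309.1354       927.4061
  4       375.00       289.8597     1,159.4388
  5       375.00       271.7859     1,358.9296
  6       375.00       254.8391     1,529.0348
  7       375.00       238.9490     1,672.6431
  8    25,375.00    15,160.6972   121,285.5773
  Σ                 17,206.5766   128,944.0328
P = 17,206.5766; D_Mac = 7.49388 yrs; D_mod = 7.02661 yrs.
DV01 ≈ 7.02661 × 17,206.5766 × 0.0001 = 12.090392.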